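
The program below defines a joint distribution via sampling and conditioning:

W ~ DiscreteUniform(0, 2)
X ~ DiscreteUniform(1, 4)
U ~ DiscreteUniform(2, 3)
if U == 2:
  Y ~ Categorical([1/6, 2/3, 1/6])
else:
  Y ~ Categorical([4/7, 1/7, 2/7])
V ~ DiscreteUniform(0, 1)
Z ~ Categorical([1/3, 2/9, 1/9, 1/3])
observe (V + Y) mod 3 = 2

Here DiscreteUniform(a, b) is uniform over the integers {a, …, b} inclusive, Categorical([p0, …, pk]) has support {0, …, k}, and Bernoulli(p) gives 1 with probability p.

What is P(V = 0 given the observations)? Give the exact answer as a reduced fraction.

P(V = 0 | obs) = 19/53

Enumerate traces; 192 have nonzero weight after conditioning:
  (W=0, X=1, U=2, Y=1, V=1, Z=0) weight 1/216
  (W=0, X=1, U=2, Y=1, V=1, Z=1) weight 1/324
  (W=0, X=1, U=2, Y=1, V=1, Z=2) weight 1/648
  (W=0, X=1, U=2, Y=1, V=1, Z=3) weight 1/216
  (W=0, X=1, U=2, Y=2, V=0, Z=0) weight 1/864
  (W=0, X=1, U=2, Y=2, V=0, Z=1) weight 1/1296
  (W=0, X=1, U=2, Y=2, V=0, Z=2) weight 1/2592
  (W=0, X=1, U=2, Y=2, V=0, Z=3) weight 1/864
  … 184 more
Group by V:
  weight(V=0) = 19/168
  weight(V=1) = 17/84
Total weight = 19/168 + 17/84 = 53/168
P(V=0 | obs) = 19/168 / 53/168 = 19/53
P(V=1 | obs) = 17/84 / 53/168 = 34/53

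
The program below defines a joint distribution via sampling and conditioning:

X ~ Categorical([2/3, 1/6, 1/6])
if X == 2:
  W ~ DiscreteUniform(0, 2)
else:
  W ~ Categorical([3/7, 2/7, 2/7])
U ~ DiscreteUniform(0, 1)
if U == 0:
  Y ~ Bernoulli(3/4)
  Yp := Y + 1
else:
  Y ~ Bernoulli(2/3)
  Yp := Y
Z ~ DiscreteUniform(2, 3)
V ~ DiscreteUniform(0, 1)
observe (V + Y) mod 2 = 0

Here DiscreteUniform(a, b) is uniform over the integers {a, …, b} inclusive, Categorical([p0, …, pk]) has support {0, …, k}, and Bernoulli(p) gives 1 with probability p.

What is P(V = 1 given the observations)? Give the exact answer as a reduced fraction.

Enumerate traces; 72 have nonzero weight after conditioning:
  (X=0, W=0, U=0, Y=0, Z=2, V=0) weight 1/112
  (X=0, W=0, U=0, Y=0, Z=3, V=0) weight 1/112
  (X=0, W=0, U=0, Y=1, Z=2, V=1) weight 3/112
  (X=0, W=0, U=0, Y=1, Z=3, V=1) weight 3/112
  (X=0, W=0, U=1, Y=0, Z=2, V=0) weight 1/84
  (X=0, W=0, U=1, Y=0, Z=3, V=0) weight 1/84
  (X=0, W=0, U=1, Y=1, Z=2, V=1) weight 1/42
  (X=0, W=0, U=1, Y=1, Z=3, V=1) weight 1/42
  … 64 more
Group by V:
  weight(V=0) = 7/48
  weight(V=1) = 17/48
Total weight = 7/48 + 17/48 = 1/2
P(V=0 | obs) = 7/48 / 1/2 = 7/24
P(V=1 | obs) = 17/48 / 1/2 = 17/24

P(V = 1 | obs) = 17/24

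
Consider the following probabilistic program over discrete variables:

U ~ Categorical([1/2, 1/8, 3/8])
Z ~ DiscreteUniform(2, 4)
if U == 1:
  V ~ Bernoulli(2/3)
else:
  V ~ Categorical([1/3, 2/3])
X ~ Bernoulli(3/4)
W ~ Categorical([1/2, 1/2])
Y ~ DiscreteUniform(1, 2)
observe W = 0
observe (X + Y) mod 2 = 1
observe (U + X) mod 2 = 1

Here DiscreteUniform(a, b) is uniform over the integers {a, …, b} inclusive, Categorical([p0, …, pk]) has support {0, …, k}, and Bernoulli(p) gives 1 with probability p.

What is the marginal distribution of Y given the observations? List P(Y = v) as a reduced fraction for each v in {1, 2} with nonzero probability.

Enumerate traces; 18 have nonzero weight after conditioning:
  (U=0, Z=2, V=0, X=1, W=0, Y=2) weight 1/96
  (U=0, Z=2, V=1, X=1, W=0, Y=2) weight 1/48
  (U=0, Z=3, V=0, X=1, W=0, Y=2) weight 1/96
  (U=0, Z=3, V=1, X=1, W=0, Y=2) weight 1/48
  (U=0, Z=4, V=0, X=1, W=0, Y=2) weight 1/96
  (U=0, Z=4, V=1, X=1, W=0, Y=2) weight 1/48
  (U=1, Z=2, V=0, X=0, W=0, Y=1) weight 1/1152
  (U=1, Z=2, V=1, X=0, W=0, Y=1) weight 1/576
  … 10 more
Group by Y:
  weight(Y=1) = 1/128
  weight(Y=2) = 21/128
Total weight = 1/128 + 21/128 = 11/64
P(Y=1 | obs) = 1/128 / 11/64 = 1/22
P(Y=2 | obs) = 21/128 / 11/64 = 21/22

P(Y=1) = 1/22, P(Y=2) = 21/22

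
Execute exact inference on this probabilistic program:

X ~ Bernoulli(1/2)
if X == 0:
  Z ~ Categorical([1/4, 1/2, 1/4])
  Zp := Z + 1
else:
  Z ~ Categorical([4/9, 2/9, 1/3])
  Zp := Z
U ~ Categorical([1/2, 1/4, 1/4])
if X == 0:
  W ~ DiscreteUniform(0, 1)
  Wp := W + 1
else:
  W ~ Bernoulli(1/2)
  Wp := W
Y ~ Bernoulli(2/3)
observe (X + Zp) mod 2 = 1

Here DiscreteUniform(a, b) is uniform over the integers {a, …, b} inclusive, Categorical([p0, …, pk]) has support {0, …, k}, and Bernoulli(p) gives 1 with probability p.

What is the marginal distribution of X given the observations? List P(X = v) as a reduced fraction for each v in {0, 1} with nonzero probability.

Enumerate traces; 48 have nonzero weight after conditioning:
  (X=0, Z=0, U=0, W=0, Y=0) weight 1/96
  (X=0, Z=0, U=0, W=0, Y=1) weight 1/48
  (X=0, Z=0, U=0, W=1, Y=0) weight 1/96
  (X=0, Z=0, U=0, W=1, Y=1) weight 1/48
  (X=0, Z=0, U=1, W=0, Y=0) weight 1/192
  (X=0, Z=0, U=1, W=0, Y=1) weight 1/96
  (X=0, Z=0, U=1, W=1, Y=0) weight 1/192
  (X=0, Z=0, U=1, W=1, Y=1) weight 1/96
  (X=1, Z=0, U=0, W=0, Y=0) weight 1/54
  … 39 more
Group by X:
  weight(X=0) = 1/4
  weight(X=1) = 7/18
Total weight = 1/4 + 7/18 = 23/36
P(X=0 | obs) = 1/4 / 23/36 = 9/23
P(X=1 | obs) = 7/18 / 23/36 = 14/23

P(X=0) = 9/23, P(X=1) = 14/23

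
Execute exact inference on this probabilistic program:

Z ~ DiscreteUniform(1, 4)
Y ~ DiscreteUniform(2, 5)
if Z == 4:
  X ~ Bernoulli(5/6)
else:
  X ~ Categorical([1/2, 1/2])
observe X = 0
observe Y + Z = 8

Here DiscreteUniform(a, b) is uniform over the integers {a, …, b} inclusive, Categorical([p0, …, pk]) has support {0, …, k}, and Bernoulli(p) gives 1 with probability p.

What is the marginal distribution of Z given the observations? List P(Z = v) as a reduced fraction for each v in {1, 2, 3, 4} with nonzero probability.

P(Z=3) = 3/4, P(Z=4) = 1/4

Enumerate traces; 2 have nonzero weight after conditioning:
  (Z=3, Y=5, X=0) weight 1/32
  (Z=4, Y=4, X=0) weight 1/96
Group by Z:
  weight(Z=3) = 1/32
  weight(Z=4) = 1/96
Total weight = 1/32 + 1/96 = 1/24
P(Z=3 | obs) = 1/32 / 1/24 = 3/4
P(Z=4 | obs) = 1/96 / 1/24 = 1/4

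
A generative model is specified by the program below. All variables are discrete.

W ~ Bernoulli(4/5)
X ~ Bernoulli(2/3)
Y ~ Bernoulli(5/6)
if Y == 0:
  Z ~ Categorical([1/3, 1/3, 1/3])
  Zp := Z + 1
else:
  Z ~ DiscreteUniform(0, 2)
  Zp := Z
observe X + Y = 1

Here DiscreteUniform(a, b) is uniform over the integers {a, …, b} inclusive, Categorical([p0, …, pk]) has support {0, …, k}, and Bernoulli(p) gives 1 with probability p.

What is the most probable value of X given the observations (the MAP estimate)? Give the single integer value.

Enumerate traces; 12 have nonzero weight after conditioning:
  (W=0, X=0, Y=1, Z=0) weight 1/54
  (W=0, X=0, Y=1, Z=1) weight 1/54
  (W=0, X=0, Y=1, Z=2) weight 1/54
  (W=0, X=1, Y=0, Z=0) weight 1/135
  (W=0, X=1, Y=0, Z=1) weight 1/135
  (W=0, X=1, Y=0, Z=2) weight 1/135
  (W=1, X=0, Y=1, Z=0) weight 2/27
  (W=1, X=0, Y=1, Z=1) weight 2/27
  … 4 more
Group by X:
  weight(X=0) = 5/18
  weight(X=1) = 1/9
Total weight = 5/18 + 1/9 = 7/18
P(X=0 | obs) = 5/18 / 7/18 = 5/7
P(X=1 | obs) = 1/9 / 7/18 = 2/7
argmax = 0

argmax_v P(X = v | obs) = 0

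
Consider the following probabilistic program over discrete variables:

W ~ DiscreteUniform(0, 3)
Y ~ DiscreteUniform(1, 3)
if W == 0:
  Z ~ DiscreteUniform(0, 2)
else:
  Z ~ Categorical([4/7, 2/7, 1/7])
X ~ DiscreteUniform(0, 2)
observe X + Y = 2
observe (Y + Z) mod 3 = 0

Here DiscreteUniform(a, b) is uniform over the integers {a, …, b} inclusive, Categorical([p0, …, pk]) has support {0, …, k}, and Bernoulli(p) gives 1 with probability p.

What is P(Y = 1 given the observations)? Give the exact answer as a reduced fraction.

P(Y = 1 | obs) = 16/41

Enumerate traces; 8 have nonzero weight after conditioning:
  (W=0, Y=1, Z=2, X=1) weight 1/108
  (W=0, Y=2, Z=1, X=0) weight 1/108
  (W=1, Y=1, Z=2, X=1) weight 1/252
  (W=1, Y=2, Z=1, X=0) weight 1/126
  (W=2, Y=1, Z=2, X=1) weight 1/252
  (W=2, Y=2, Z=1, X=0) weight 1/126
  (W=3, Y=1, Z=2, X=1) weight 1/252
  (W=3, Y=2, Z=1, X=0) weight 1/126
Group by Y:
  weight(Y=1) = 4/189
  weight(Y=2) = 25/756
Total weight = 4/189 + 25/756 = 41/756
P(Y=1 | obs) = 4/189 / 41/756 = 16/41
P(Y=2 | obs) = 25/756 / 41/756 = 25/41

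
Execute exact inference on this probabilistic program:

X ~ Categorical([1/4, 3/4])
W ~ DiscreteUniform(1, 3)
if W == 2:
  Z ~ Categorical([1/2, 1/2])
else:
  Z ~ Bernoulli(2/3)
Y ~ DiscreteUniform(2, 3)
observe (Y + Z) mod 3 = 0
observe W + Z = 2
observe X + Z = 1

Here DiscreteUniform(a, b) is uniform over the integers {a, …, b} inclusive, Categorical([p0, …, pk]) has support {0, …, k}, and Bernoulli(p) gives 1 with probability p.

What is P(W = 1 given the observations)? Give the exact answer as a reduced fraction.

P(W = 1 | obs) = 4/13

Enumerate traces; 2 have nonzero weight after conditioning:
  (X=0, W=1, Z=1, Y=2) weight 1/36
  (X=1, W=2, Z=0, Y=3) weight 1/16
Group by W:
  weight(W=1) = 1/36
  weight(W=2) = 1/16
Total weight = 1/36 + 1/16 = 13/144
P(W=1 | obs) = 1/36 / 13/144 = 4/13
P(W=2 | obs) = 1/16 / 13/144 = 9/13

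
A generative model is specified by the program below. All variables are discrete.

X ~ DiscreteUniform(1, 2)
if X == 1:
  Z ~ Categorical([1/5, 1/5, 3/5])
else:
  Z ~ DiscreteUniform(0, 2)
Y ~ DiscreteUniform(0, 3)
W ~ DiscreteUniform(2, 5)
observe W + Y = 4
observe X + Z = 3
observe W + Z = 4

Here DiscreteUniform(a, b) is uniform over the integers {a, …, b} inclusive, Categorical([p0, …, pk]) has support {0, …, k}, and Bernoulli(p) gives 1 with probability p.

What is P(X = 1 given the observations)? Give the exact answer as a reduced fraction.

P(X = 1 | obs) = 9/14

Enumerate traces; 2 have nonzero weight after conditioning:
  (X=1, Z=2, Y=2, W=2) weight 3/160
  (X=2, Z=1, Y=1, W=3) weight 1/96
Group by X:
  weight(X=1) = 3/160
  weight(X=2) = 1/96
Total weight = 3/160 + 1/96 = 7/240
P(X=1 | obs) = 3/160 / 7/240 = 9/14
P(X=2 | obs) = 1/96 / 7/240 = 5/14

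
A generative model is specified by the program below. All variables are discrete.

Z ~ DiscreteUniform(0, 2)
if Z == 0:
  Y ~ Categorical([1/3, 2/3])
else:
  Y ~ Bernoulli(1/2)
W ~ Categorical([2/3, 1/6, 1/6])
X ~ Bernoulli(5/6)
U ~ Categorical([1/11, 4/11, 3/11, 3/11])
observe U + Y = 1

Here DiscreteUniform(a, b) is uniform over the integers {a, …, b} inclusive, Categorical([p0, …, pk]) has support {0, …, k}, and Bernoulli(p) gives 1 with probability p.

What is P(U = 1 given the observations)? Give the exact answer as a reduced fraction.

P(U = 1 | obs) = 16/21

Enumerate traces; 36 have nonzero weight after conditioning:
  (Z=0, Y=0, W=0, X=0, U=1) weight 4/891
  (Z=0, Y=0, W=0, X=1, U=1) weight 20/891
  (Z=0, Y=0, W=1, X=0, U=1) weight 1/891
  (Z=0, Y=0, W=1, X=1, U=1) weight 5/891
  (Z=0, Y=0, W=2, X=0, U=1) weight 1/891
  (Z=0, Y=0, W=2, X=1, U=1) weight 5/891
  (Z=0, Y=1, W=0, X=0, U=0) weight 2/891
  (Z=0, Y=1, W=0, X=1, U=0) weight 10/891
  … 28 more
Group by U:
  weight(U=0) = 5/99
  weight(U=1) = 16/99
Total weight = 5/99 + 16/99 = 7/33
P(U=0 | obs) = 5/99 / 7/33 = 5/21
P(U=1 | obs) = 16/99 / 7/33 = 16/21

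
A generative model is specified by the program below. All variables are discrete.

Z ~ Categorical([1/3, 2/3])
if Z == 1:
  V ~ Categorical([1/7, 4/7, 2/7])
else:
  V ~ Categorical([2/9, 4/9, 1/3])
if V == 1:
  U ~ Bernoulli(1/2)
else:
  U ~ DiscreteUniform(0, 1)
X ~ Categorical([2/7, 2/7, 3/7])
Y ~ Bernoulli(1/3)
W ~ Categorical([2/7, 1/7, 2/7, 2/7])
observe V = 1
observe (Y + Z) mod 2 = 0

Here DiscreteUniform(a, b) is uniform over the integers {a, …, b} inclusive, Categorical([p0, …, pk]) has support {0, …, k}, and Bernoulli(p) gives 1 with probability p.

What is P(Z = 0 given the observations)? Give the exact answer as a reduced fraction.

Enumerate traces; 48 have nonzero weight after conditioning:
  (Z=0, V=1, U=0, X=0, Y=0, W=0) weight 16/3969
  (Z=0, V=1, U=0, X=0, Y=0, W=1) weight 8/3969
  (Z=0, V=1, U=0, X=0, Y=0, W=2) weight 16/3969
  (Z=0, V=1, U=0, X=0, Y=0, W=3) weight 16/3969
  (Z=0, V=1, U=0, X=1, Y=0, W=0) weight 16/3969
  (Z=0, V=1, U=0, X=1, Y=0, W=1) weight 8/3969
  (Z=0, V=1, U=0, X=1, Y=0, W=2) weight 16/3969
  (Z=0, V=1, U=0, X=1, Y=0, W=3) weight 16/3969
  (Z=1, V=1, U=0, X=0, Y=1, W=0) weight 16/3087
  … 39 more
Group by Z:
  weight(Z=0) = 8/81
  weight(Z=1) = 8/63
Total weight = 8/81 + 8/63 = 128/567
P(Z=0 | obs) = 8/81 / 128/567 = 7/16
P(Z=1 | obs) = 8/63 / 128/567 = 9/16

P(Z = 0 | obs) = 7/16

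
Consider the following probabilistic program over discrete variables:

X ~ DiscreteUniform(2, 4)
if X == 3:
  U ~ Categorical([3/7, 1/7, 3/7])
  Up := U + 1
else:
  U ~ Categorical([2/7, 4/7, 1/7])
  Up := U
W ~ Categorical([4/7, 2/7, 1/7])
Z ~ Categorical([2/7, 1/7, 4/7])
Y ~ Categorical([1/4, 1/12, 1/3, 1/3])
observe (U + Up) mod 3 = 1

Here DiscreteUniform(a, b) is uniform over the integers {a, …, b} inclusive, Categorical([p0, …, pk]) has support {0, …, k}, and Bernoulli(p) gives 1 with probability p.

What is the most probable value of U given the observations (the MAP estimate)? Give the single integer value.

argmax_v P(U = v | obs) = 0

Enumerate traces; 108 have nonzero weight after conditioning:
  (X=2, U=2, W=0, Z=0, Y=0) weight 2/1029
  (X=2, U=2, W=0, Z=0, Y=1) weight 2/3087
  (X=2, U=2, W=0, Z=0, Y=2) weight 8/3087
  (X=2, U=2, W=0, Z=0, Y=3) weight 8/3087
  (X=2, U=2, W=0, Z=1, Y=0) weight 1/1029
  (X=2, U=2, W=0, Z=1, Y=1) weight 1/3087
  (X=2, U=2, W=0, Z=1, Y=2) weight 4/3087
  (X=2, U=2, W=0, Z=1, Y=3) weight 4/3087
  (X=3, U=0, W=0, Z=0, Y=0) weight 2/343
  … 99 more
Group by U:
  weight(U=0) = 1/7
  weight(U=2) = 2/21
Total weight = 1/7 + 2/21 = 5/21
P(U=0 | obs) = 1/7 / 5/21 = 3/5
P(U=2 | obs) = 2/21 / 5/21 = 2/5
argmax = 0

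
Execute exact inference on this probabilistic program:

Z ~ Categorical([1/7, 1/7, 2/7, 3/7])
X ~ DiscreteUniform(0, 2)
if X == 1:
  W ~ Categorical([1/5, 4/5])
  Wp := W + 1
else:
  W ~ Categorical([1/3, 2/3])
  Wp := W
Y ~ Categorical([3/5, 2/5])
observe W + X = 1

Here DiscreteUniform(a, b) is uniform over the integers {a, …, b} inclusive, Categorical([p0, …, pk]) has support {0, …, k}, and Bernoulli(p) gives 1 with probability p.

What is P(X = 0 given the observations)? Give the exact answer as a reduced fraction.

P(X = 0 | obs) = 10/13

Enumerate traces; 16 have nonzero weight after conditioning:
  (Z=0, X=0, W=1, Y=0) weight 2/105
  (Z=0, X=0, W=1, Y=1) weight 4/315
  (Z=0, X=1, W=0, Y=0) weight 1/175
  (Z=0, X=1, W=0, Y=1) weight 2/525
  (Z=1, X=0, W=1, Y=0) weight 2/105
  (Z=1, X=0, W=1, Y=1) weight 4/315
  (Z=1, X=1, W=0, Y=0) weight 1/175
  (Z=1, X=1, W=0, Y=1) weight 2/525
  … 8 more
Group by X:
  weight(X=0) = 2/9
  weight(X=1) = 1/15
Total weight = 2/9 + 1/15 = 13/45
P(X=0 | obs) = 2/9 / 13/45 = 10/13
P(X=1 | obs) = 1/15 / 13/45 = 3/13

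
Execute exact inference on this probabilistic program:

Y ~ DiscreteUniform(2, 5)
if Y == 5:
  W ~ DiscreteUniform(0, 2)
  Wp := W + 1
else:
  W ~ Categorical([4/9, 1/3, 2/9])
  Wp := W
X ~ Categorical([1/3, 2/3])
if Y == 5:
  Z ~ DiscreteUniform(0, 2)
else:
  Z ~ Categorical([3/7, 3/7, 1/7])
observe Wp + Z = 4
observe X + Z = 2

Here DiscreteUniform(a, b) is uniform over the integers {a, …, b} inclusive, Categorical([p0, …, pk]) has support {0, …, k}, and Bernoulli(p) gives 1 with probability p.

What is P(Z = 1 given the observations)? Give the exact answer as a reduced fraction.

Enumerate traces; 5 have nonzero weight after conditioning:
  (Y=2, W=2, X=0, Z=2) weight 1/378
  (Y=3, W=2, X=0, Z=2) weight 1/378
  (Y=4, W=2, X=0, Z=2) weight 1/378
  (Y=5, W=1, X=0, Z=2) weight 1/108
  (Y=5, W=2, X=1, Z=1) weight 1/54
Group by Z:
  weight(Z=1) = 1/54
  weight(Z=2) = 13/756
Total weight = 1/54 + 13/756 = 1/28
P(Z=1 | obs) = 1/54 / 1/28 = 14/27
P(Z=2 | obs) = 13/756 / 1/28 = 13/27

P(Z = 1 | obs) = 14/27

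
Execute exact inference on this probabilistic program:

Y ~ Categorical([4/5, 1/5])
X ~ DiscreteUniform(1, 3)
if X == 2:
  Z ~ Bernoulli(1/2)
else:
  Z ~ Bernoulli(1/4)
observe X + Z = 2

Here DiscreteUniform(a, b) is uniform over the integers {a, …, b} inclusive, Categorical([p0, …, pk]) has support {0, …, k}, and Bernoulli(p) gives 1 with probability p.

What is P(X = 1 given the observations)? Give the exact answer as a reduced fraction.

P(X = 1 | obs) = 1/3

Enumerate traces; 4 have nonzero weight after conditioning:
  (Y=0, X=1, Z=1) weight 1/15
  (Y=0, X=2, Z=0) weight 2/15
  (Y=1, X=1, Z=1) weight 1/60
  (Y=1, X=2, Z=0) weight 1/30
Group by X:
  weight(X=1) = 1/12
  weight(X=2) = 1/6
Total weight = 1/12 + 1/6 = 1/4
P(X=1 | obs) = 1/12 / 1/4 = 1/3
P(X=2 | obs) = 1/6 / 1/4 = 2/3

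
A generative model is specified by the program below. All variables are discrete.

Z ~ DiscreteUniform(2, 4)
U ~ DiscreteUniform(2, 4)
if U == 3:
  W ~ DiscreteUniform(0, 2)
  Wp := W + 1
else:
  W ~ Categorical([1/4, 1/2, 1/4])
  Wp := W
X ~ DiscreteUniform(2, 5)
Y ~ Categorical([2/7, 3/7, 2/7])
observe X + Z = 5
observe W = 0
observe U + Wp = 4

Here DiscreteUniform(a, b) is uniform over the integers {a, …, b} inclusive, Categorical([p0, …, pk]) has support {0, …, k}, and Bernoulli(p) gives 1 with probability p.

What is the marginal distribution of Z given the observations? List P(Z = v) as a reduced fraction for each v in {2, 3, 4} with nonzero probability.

P(Z=2) = 1/2, P(Z=3) = 1/2

Enumerate traces; 12 have nonzero weight after conditioning:
  (Z=2, U=3, W=0, X=3, Y=0) weight 1/378
  (Z=2, U=3, W=0, X=3, Y=1) weight 1/252
  (Z=2, U=3, W=0, X=3, Y=2) weight 1/378
  (Z=2, U=4, W=0, X=3, Y=0) weight 1/504
  (Z=2, U=4, W=0, X=3, Y=1) weight 1/336
  (Z=2, U=4, W=0, X=3, Y=2) weight 1/504
  (Z=3, U=3, W=0, X=2, Y=0) weight 1/378
  (Z=3, U=3, W=0, X=2, Y=1) weight 1/252
  … 4 more
Group by Z:
  weight(Z=2) = 7/432
  weight(Z=3) = 7/432
Total weight = 7/432 + 7/432 = 7/216
P(Z=2 | obs) = 7/432 / 7/216 = 1/2
P(Z=3 | obs) = 7/432 / 7/216 = 1/2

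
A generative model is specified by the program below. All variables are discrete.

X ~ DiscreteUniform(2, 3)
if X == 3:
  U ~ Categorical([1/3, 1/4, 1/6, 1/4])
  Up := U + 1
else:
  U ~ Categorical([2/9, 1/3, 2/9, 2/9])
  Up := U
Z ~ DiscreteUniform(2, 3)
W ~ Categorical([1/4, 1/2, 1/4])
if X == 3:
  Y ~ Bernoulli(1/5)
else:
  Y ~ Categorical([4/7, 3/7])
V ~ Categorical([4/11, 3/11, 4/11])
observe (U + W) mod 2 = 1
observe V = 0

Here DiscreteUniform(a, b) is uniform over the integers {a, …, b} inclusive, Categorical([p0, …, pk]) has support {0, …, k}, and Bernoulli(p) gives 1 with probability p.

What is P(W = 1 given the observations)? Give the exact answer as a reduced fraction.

Enumerate traces; 48 have nonzero weight after conditioning:
  (X=2, U=0, Z=2, W=1, Y=0, V=0) weight 4/693
  (X=2, U=0, Z=2, W=1, Y=1, V=0) weight 1/231
  (X=2, U=0, Z=3, W=1, Y=0, V=0) weight 4/693
  (X=2, U=0, Z=3, W=1, Y=1, V=0) weight 1/231
  (X=2, U=1, Z=2, W=0, Y=0, V=0) weight 1/231
  (X=2, U=1, Z=2, W=0, Y=1, V=0) weight 1/308
  (X=2, U=1, Z=2, W=2, Y=0, V=0) weight 1/231
  (X=2, U=1, Z=2, W=2, Y=1, V=0) weight 1/308
  … 40 more
Group by W:
  weight(W=0) = 19/396
  weight(W=1) = 17/198
  weight(W=2) = 19/396
Total weight = 19/396 + 17/198 + 19/396 = 2/11
P(W=0 | obs) = 19/396 / 2/11 = 19/72
P(W=1 | obs) = 17/198 / 2/11 = 17/36
P(W=2 | obs) = 19/396 / 2/11 = 19/72

P(W = 1 | obs) = 17/36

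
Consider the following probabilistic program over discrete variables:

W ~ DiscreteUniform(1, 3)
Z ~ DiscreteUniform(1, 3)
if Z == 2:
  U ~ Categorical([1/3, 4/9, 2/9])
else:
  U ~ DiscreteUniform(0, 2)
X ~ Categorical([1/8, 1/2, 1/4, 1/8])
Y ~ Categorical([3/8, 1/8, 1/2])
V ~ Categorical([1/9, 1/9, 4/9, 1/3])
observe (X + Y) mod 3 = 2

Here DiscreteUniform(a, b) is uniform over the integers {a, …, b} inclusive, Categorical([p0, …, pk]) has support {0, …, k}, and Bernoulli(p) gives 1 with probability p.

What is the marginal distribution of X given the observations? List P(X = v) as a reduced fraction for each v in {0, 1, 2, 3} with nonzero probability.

P(X=0) = 2/9, P(X=1) = 2/9, P(X=2) = 1/3, P(X=3) = 2/9

Enumerate traces; 432 have nonzero weight after conditioning:
  (W=1, Z=1, U=0, X=0, Y=2, V=0) weight 1/3888
  (W=1, Z=1, U=0, X=0, Y=2, V=1) weight 1/3888
  (W=1, Z=1, U=0, X=0, Y=2, V=2) weight 1/972
  (W=1, Z=1, U=0, X=0, Y=2, V=3) weight 1/1296
  (W=1, Z=1, U=0, X=1, Y=1, V=0) weight 1/3888
  (W=1, Z=1, U=0, X=1, Y=1, V=1) weight 1/3888
  (W=1, Z=1, U=0, X=1, Y=1, V=2) weight 1/972
  (W=1, Z=1, U=0, X=1, Y=1, V=3) weight 1/1296
  (W=1, Z=1, U=0, X=2, Y=0, V=0) weight 1/2592
  (W=1, Z=1, U=0, X=3, Y=2, V=0) weight 1/3888
  … 422 more
Group by X:
  weight(X=0) = 1/16
  weight(X=1) = 1/16
  weight(X=2) = 3/32
  weight(X=3) = 1/16
Total weight = 1/16 + 1/16 + 3/32 + 1/16 = 9/32
P(X=0 | obs) = 1/16 / 9/32 = 2/9
P(X=1 | obs) = 1/16 / 9/32 = 2/9
P(X=2 | obs) = 3/32 / 9/32 = 1/3
P(X=3 | obs) = 1/16 / 9/32 = 2/9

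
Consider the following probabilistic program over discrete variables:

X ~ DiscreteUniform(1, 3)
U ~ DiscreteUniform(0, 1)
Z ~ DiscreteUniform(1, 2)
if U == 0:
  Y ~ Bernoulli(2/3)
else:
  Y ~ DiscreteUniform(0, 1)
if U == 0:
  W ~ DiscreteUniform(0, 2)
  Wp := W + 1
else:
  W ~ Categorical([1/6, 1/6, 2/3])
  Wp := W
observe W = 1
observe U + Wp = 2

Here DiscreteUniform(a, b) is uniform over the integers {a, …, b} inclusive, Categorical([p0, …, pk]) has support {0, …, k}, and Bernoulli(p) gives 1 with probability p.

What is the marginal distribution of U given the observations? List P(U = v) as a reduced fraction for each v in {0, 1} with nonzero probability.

P(U=0) = 2/3, P(U=1) = 1/3

Enumerate traces; 24 have nonzero weight after conditioning:
  (X=1, U=0, Z=1, Y=0, W=1) weight 1/108
  (X=1, U=0, Z=1, Y=1, W=1) weight 1/54
  (X=1, U=0, Z=2, Y=0, W=1) weight 1/108
  (X=1, U=0, Z=2, Y=1, W=1) weight 1/54
  (X=1, U=1, Z=1, Y=0, W=1) weight 1/144
  (X=1, U=1, Z=1, Y=1, W=1) weight 1/144
  (X=1, U=1, Z=2, Y=0, W=1) weight 1/144
  (X=1, U=1, Z=2, Y=1, W=1) weight 1/144
  … 16 more
Group by U:
  weight(U=0) = 1/6
  weight(U=1) = 1/12
Total weight = 1/6 + 1/12 = 1/4
P(U=0 | obs) = 1/6 / 1/4 = 2/3
P(U=1 | obs) = 1/12 / 1/4 = 1/3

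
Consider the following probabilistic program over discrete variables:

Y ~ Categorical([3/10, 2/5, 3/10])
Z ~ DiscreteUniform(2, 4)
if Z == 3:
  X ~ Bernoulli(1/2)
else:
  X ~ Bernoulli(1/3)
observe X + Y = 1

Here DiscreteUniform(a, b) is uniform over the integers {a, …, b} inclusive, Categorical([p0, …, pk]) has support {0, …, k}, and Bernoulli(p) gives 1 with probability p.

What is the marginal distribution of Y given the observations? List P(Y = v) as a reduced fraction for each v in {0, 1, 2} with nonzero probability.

Enumerate traces; 6 have nonzero weight after conditioning:
  (Y=0, Z=2, X=1) weight 1/30
  (Y=0, Z=3, X=1) weight 1/20
  (Y=0, Z=4, X=1) weight 1/30
  (Y=1, Z=2, X=0) weight 4/45
  (Y=1, Z=3, X=0) weight 1/15
  (Y=1, Z=4, X=0) weight 4/45
Group by Y:
  weight(Y=0) = 7/60
  weight(Y=1) = 11/45
Total weight = 7/60 + 11/45 = 13/36
P(Y=0 | obs) = 7/60 / 13/36 = 21/65
P(Y=1 | obs) = 11/45 / 13/36 = 44/65

P(Y=0) = 21/65, P(Y=1) = 44/65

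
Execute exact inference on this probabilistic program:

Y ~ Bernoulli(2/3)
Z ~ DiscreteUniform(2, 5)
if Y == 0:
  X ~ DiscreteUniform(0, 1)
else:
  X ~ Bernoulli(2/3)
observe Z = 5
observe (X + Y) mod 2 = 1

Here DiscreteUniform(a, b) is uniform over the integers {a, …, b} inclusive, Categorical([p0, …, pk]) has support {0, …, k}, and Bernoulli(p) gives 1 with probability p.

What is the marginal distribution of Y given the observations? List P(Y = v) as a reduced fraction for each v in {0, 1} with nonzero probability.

Enumerate traces; 2 have nonzero weight after conditioning:
  (Y=0, Z=5, X=1) weight 1/24
  (Y=1, Z=5, X=0) weight 1/18
Group by Y:
  weight(Y=0) = 1/24
  weight(Y=1) = 1/18
Total weight = 1/24 + 1/18 = 7/72
P(Y=0 | obs) = 1/24 / 7/72 = 3/7
P(Y=1 | obs) = 1/18 / 7/72 = 4/7

P(Y=0) = 3/7, P(Y=1) = 4/7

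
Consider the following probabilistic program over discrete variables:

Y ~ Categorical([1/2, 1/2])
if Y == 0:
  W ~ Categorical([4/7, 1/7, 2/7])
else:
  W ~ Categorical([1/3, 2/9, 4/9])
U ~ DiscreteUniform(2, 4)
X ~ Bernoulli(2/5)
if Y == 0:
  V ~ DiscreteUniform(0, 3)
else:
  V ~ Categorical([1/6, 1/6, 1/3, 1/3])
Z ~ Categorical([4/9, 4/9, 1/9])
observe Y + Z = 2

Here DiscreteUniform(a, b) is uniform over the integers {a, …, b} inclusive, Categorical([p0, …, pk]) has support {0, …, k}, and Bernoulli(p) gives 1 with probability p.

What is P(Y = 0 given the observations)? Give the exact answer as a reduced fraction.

Enumerate traces; 144 have nonzero weight after conditioning:
  (Y=0, W=0, U=2, X=0, V=0, Z=2) weight 1/630
  (Y=0, W=0, U=2, X=0, V=1, Z=2) weight 1/630
  (Y=0, W=0, U=2, X=0, V=2, Z=2) weight 1/630
  (Y=0, W=0, U=2, X=0, V=3, Z=2) weight 1/630
  (Y=0, W=0, U=2, X=1, V=0, Z=2) weight 1/945
  (Y=0, W=0, U=2, X=1, V=1, Z=2) weight 1/945
  (Y=0, W=0, U=2, X=1, V=2, Z=2) weight 1/945
  (Y=0, W=0, U=2, X=1, V=3, Z=2) weight 1/945
  (Y=1, W=0, U=2, X=0, V=0, Z=1) weight 1/405
  … 135 more
Group by Y:
  weight(Y=0) = 1/18
  weight(Y=1) = 2/9
Total weight = 1/18 + 2/9 = 5/18
P(Y=0 | obs) = 1/18 / 5/18 = 1/5
P(Y=1 | obs) = 2/9 / 5/18 = 4/5

P(Y = 0 | obs) = 1/5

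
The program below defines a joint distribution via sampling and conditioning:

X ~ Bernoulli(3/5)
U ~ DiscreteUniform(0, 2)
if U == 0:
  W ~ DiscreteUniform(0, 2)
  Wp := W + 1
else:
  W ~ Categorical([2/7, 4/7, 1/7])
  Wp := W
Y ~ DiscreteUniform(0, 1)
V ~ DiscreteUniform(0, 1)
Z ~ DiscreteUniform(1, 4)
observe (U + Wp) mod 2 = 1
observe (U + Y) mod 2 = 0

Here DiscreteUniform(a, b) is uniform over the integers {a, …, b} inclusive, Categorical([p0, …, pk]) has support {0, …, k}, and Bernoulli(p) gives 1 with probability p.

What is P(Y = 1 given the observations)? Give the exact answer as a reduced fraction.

P(Y = 1 | obs) = 9/35

Enumerate traces; 80 have nonzero weight after conditioning:
  (X=0, U=0, W=0, Y=0, V=0, Z=1) weight 1/360
  (X=0, U=0, W=0, Y=0, V=0, Z=2) weight 1/360
  (X=0, U=0, W=0, Y=0, V=0, Z=3) weight 1/360
  (X=0, U=0, W=0, Y=0, V=0, Z=4) weight 1/360
  (X=0, U=0, W=0, Y=0, V=1, Z=1) weight 1/360
  (X=0, U=0, W=0, Y=0, V=1, Z=2) weight 1/360
  (X=0, U=0, W=0, Y=0, V=1, Z=3) weight 1/360
  (X=0, U=0, W=0, Y=0, V=1, Z=4) weight 1/360
  (X=0, U=1, W=0, Y=1, V=0, Z=1) weight 1/420
  … 71 more
Group by Y:
  weight(Y=0) = 13/63
  weight(Y=1) = 1/14
Total weight = 13/63 + 1/14 = 5/18
P(Y=0 | obs) = 13/63 / 5/18 = 26/35
P(Y=1 | obs) = 1/14 / 5/18 = 9/35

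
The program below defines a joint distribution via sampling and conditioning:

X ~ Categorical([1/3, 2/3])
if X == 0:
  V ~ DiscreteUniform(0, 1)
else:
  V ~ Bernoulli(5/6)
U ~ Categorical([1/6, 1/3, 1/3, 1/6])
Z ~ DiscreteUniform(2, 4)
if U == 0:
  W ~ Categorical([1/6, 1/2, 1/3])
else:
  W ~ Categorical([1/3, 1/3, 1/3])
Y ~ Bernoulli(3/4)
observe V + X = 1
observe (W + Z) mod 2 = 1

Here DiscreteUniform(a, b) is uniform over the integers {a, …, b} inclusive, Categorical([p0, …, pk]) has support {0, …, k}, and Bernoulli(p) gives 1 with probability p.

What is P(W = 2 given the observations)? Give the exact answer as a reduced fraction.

Enumerate traces; 64 have nonzero weight after conditioning:
  (X=0, V=1, U=0, Z=2, W=1, Y=0) weight 1/864
  (X=0, V=1, U=0, Z=2, W=1, Y=1) weight 1/288
  (X=0, V=1, U=0, Z=3, W=0, Y=0) weight 1/2592
  (X=0, V=1, U=0, Z=3, W=0, Y=1) weight 1/864
  (X=0, V=1, U=0, Z=3, W=2, Y=0) weight 1/1296
  (X=0, V=1, U=0, Z=3, W=2, Y=1) weight 1/432
  (X=0, V=1, U=0, Z=4, W=1, Y=0) weight 1/864
  (X=0, V=1, U=0, Z=4, W=1, Y=1) weight 1/288
  … 56 more
Group by W:
  weight(W=0) = 55/1944
  weight(W=1) = 65/972
  weight(W=2) = 5/162
Total weight = 55/1944 + 65/972 + 5/162 = 245/1944
P(W=0 | obs) = 55/1944 / 245/1944 = 11/49
P(W=1 | obs) = 65/972 / 245/1944 = 26/49
P(W=2 | obs) = 5/162 / 245/1944 = 12/49

P(W = 2 | obs) = 12/49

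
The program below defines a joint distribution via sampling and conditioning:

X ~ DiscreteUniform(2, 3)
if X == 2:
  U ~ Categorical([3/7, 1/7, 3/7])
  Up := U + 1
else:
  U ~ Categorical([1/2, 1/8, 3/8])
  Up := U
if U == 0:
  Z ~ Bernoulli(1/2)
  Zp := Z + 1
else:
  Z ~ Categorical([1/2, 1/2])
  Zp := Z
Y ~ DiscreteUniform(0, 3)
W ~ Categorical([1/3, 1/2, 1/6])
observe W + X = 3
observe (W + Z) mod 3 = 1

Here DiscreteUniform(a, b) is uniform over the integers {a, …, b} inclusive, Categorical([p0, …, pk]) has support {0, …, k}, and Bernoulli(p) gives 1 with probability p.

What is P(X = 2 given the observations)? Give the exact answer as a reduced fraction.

P(X = 2 | obs) = 3/5

Enumerate traces; 24 have nonzero weight after conditioning:
  (X=2, U=0, Z=0, Y=0, W=1) weight 3/224
  (X=2, U=0, Z=0, Y=1, W=1) weight 3/224
  (X=2, U=0, Z=0, Y=2, W=1) weight 3/224
  (X=2, U=0, Z=0, Y=3, W=1) weight 3/224
  (X=2, U=1, Z=0, Y=0, W=1) weight 1/224
  (X=2, U=1, Z=0, Y=1, W=1) weight 1/224
  (X=2, U=1, Z=0, Y=2, W=1) weight 1/224
  (X=2, U=1, Z=0, Y=3, W=1) weight 1/224
  (X=3, U=0, Z=1, Y=0, W=0) weight 1/96
  … 15 more
Group by X:
  weight(X=2) = 1/8
  weight(X=3) = 1/12
Total weight = 1/8 + 1/12 = 5/24
P(X=2 | obs) = 1/8 / 5/24 = 3/5
P(X=3 | obs) = 1/12 / 5/24 = 2/5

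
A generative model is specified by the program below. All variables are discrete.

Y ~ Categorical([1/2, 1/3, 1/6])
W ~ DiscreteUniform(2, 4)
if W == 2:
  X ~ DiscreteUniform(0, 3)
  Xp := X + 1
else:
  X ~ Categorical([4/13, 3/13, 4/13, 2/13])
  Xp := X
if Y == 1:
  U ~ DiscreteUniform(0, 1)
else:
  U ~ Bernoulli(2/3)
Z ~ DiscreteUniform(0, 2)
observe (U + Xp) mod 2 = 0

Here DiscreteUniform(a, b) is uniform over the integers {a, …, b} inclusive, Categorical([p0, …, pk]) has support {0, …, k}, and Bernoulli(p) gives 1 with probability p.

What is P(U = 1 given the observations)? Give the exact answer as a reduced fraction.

P(U = 1 | obs) = 121/226

Enumerate traces; 108 have nonzero weight after conditioning:
  (Y=0, W=2, X=0, U=1, Z=0) weight 1/108
  (Y=0, W=2, X=0, U=1, Z=1) weight 1/108
  (Y=0, W=2, X=0, U=1, Z=2) weight 1/108
  (Y=0, W=2, X=1, U=0, Z=0) weight 1/216
  (Y=0, W=2, X=1, U=0, Z=1) weight 1/216
  (Y=0, W=2, X=1, U=0, Z=2) weight 1/216
  (Y=0, W=2, X=2, U=1, Z=0) weight 1/108
  (Y=0, W=2, X=2, U=1, Z=1) weight 1/108
  … 100 more
Group by U:
  weight(U=0) = 35/156
  weight(U=1) = 121/468
Total weight = 35/156 + 121/468 = 113/234
P(U=0 | obs) = 35/156 / 113/234 = 105/226
P(U=1 | obs) = 121/468 / 113/234 = 121/226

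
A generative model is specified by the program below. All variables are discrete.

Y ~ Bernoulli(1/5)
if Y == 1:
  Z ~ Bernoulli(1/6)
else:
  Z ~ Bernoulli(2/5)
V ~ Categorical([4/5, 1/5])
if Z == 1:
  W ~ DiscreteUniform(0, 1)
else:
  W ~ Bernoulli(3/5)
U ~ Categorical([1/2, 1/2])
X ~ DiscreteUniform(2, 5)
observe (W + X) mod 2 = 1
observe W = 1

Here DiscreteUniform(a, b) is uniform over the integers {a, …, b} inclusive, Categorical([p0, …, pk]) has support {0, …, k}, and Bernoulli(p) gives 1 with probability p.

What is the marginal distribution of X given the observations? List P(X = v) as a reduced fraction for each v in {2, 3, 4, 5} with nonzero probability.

Enumerate traces; 32 have nonzero weight after conditioning:
  (Y=0, Z=0, V=0, W=1, U=0, X=2) weight 18/625
  (Y=0, Z=0, V=0, W=1, U=0, X=4) weight 18/625
  (Y=0, Z=0, V=0, W=1, U=1, X=2) weight 18/625
  (Y=0, Z=0, V=0, W=1, U=1, X=4) weight 18/625
  (Y=0, Z=0, V=1, W=1, U=0, X=2) weight 9/1250
  (Y=0, Z=0, V=1, W=1, U=0, X=4) weight 9/1250
  (Y=0, Z=0, V=1, W=1, U=1, X=2) weight 9/1250
  (Y=0, Z=0, V=1, W=1, U=1, X=4) weight 9/1250
  … 24 more
Group by X:
  weight(X=2) = 847/6000
  weight(X=4) = 847/6000
Total weight = 847/6000 + 847/6000 = 847/3000
P(X=2 | obs) = 847/6000 / 847/3000 = 1/2
P(X=4 | obs) = 847/6000 / 847/3000 = 1/2

P(X=2) = 1/2, P(X=4) = 1/2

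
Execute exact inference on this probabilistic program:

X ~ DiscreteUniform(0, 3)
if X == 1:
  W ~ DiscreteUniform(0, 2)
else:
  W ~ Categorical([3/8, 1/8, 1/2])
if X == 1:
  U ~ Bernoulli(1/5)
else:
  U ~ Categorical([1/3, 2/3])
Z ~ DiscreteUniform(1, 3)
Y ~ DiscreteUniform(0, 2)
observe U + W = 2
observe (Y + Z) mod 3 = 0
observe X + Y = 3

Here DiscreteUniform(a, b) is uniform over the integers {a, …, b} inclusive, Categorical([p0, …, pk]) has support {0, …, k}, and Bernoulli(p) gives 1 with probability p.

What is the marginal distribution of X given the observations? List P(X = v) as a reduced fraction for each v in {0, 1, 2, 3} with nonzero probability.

Enumerate traces; 6 have nonzero weight after conditioning:
  (X=1, W=1, U=1, Z=1, Y=2) weight 1/540
  (X=1, W=2, U=0, Z=1, Y=2) weight 1/135
  (X=2, W=1, U=1, Z=2, Y=1) weight 1/432
  (X=2, W=2, U=0, Z=2, Y=1) weight 1/216
  (X=3, W=1, U=1, Z=3, Y=0) weight 1/432
  (X=3, W=2, U=0, Z=3, Y=0) weight 1/216
Group by X:
  weight(X=1) = 1/108
  weight(X=2) = 1/144
  weight(X=3) = 1/144
Total weight = 1/108 + 1/144 + 1/144 = 5/216
P(X=1 | obs) = 1/108 / 5/216 = 2/5
P(X=2 | obs) = 1/144 / 5/216 = 3/10
P(X=3 | obs) = 1/144 / 5/216 = 3/10

P(X=1) = 2/5, P(X=2) = 3/10, P(X=3) = 3/10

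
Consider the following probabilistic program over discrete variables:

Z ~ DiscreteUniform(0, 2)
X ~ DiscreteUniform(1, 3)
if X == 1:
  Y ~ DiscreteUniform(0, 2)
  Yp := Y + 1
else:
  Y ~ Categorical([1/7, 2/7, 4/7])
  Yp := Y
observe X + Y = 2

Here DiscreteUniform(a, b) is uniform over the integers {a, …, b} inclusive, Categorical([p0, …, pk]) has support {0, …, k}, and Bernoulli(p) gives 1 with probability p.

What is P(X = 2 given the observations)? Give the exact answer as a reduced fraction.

P(X = 2 | obs) = 3/10

Enumerate traces; 6 have nonzero weight after conditioning:
  (Z=0, X=1, Y=1) weight 1/27
  (Z=0, X=2, Y=0) weight 1/63
  (Z=1, X=1, Y=1) weight 1/27
  (Z=1, X=2, Y=0) weight 1/63
  (Z=2, X=1, Y=1) weight 1/27
  (Z=2, X=2, Y=0) weight 1/63
Group by X:
  weight(X=1) = 1/9
  weight(X=2) = 1/21
Total weight = 1/9 + 1/21 = 10/63
P(X=1 | obs) = 1/9 / 10/63 = 7/10
P(X=2 | obs) = 1/21 / 10/63 = 3/10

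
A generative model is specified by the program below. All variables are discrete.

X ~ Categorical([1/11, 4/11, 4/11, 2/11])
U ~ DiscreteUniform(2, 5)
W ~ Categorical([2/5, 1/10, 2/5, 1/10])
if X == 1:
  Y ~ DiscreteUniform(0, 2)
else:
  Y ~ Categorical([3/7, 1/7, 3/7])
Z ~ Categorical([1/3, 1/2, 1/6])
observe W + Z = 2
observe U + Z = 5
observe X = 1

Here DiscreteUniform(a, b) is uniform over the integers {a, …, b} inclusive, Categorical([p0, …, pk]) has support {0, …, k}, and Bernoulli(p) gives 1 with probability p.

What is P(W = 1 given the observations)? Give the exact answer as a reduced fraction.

Enumerate traces; 9 have nonzero weight after conditioning:
  (X=1, U=3, W=0, Y=0, Z=2) weight 1/495
  (X=1, U=3, W=0, Y=1, Z=2) weight 1/495
  (X=1, U=3, W=0, Y=2, Z=2) weight 1/495
  (X=1, U=4, W=1, Y=0, Z=1) weight 1/660
  (X=1, U=4, W=1, Y=1, Z=1) weight 1/660
  (X=1, U=4, W=1, Y=2, Z=1) weight 1/660
  (X=1, U=5, W=2, Y=0, Z=0) weight 2/495
  (X=1, U=5, W=2, Y=1, Z=0) weight 2/495
  … 1 more
Group by W:
  weight(W=0) = 1/165
  weight(W=1) = 1/220
  weight(W=2) = 2/165
Total weight = 1/165 + 1/220 + 2/165 = 1/44
P(W=0 | obs) = 1/165 / 1/44 = 4/15
P(W=1 | obs) = 1/220 / 1/44 = 1/5
P(W=2 | obs) = 2/165 / 1/44 = 8/15

P(W = 1 | obs) = 1/5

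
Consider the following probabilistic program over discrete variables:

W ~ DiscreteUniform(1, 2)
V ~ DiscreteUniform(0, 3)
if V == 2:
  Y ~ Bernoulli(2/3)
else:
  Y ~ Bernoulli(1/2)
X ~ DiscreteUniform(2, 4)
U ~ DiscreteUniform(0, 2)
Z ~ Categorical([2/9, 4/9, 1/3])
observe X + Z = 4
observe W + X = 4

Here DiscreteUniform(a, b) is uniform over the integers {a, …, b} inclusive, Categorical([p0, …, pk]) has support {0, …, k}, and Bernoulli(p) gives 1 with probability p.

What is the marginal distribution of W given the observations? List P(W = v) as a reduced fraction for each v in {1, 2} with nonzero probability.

P(W=1) = 4/7, P(W=2) = 3/7

Enumerate traces; 48 have nonzero weight after conditioning:
  (W=1, V=0, Y=0, X=3, U=0, Z=1) weight 1/324
  (W=1, V=0, Y=0, X=3, U=1, Z=1) weight 1/324
  (W=1, V=0, Y=0, X=3, U=2, Z=1) weight 1/324
  (W=1, V=0, Y=1, X=3, U=0, Z=1) weight 1/324
  (W=1, V=0, Y=1, X=3, U=1, Z=1) weight 1/324
  (W=1, V=0, Y=1, X=3, U=2, Z=1) weight 1/324
  (W=1, V=1, Y=0, X=3, U=0, Z=1) weight 1/324
  (W=1, V=1, Y=0, X=3, U=1, Z=1) weight 1/324
  (W=2, V=0, Y=0, X=2, U=0, Z=2) weight 1/432
  … 39 more
Group by W:
  weight(W=1) = 2/27
  weight(W=2) = 1/18
Total weight = 2/27 + 1/18 = 7/54
P(W=1 | obs) = 2/27 / 7/54 = 4/7
P(W=2 | obs) = 1/18 / 7/54 = 3/7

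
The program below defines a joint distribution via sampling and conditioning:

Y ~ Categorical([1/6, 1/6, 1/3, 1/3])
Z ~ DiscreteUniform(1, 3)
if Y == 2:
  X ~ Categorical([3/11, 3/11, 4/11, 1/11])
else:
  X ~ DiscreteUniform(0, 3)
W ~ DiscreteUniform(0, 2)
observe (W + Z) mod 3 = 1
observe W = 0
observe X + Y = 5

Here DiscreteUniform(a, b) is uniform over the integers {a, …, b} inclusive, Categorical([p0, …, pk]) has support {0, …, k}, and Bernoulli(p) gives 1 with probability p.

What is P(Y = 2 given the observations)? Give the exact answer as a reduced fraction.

P(Y = 2 | obs) = 4/15

Enumerate traces; 2 have nonzero weight after conditioning:
  (Y=2, Z=1, X=3, W=0) weight 1/297
  (Y=3, Z=1, X=2, W=0) weight 1/108
Group by Y:
  weight(Y=2) = 1/297
  weight(Y=3) = 1/108
Total weight = 1/297 + 1/108 = 5/396
P(Y=2 | obs) = 1/297 / 5/396 = 4/15
P(Y=3 | obs) = 1/108 / 5/396 = 11/15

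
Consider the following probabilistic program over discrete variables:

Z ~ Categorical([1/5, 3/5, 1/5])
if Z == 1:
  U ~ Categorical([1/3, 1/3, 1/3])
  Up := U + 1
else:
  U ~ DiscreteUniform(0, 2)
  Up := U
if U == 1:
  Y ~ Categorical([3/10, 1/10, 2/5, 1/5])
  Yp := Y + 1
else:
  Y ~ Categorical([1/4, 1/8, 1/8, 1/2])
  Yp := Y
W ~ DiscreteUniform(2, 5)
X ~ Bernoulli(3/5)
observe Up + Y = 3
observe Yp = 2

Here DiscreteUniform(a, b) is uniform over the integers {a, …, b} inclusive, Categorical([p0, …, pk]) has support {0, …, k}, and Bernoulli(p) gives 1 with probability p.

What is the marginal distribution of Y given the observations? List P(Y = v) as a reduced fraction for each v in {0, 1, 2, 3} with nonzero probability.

P(Y=1) = 4/9, P(Y=2) = 5/9

Enumerate traces; 16 have nonzero weight after conditioning:
  (Z=1, U=0, Y=2, W=2, X=0) weight 1/400
  (Z=1, U=0, Y=2, W=2, X=1) weight 3/800
  (Z=1, U=0, Y=2, W=3, X=0) weight 1/400
  (Z=1, U=0, Y=2, W=3, X=1) weight 3/800
  (Z=1, U=0, Y=2, W=4, X=0) weight 1/400
  (Z=1, U=0, Y=2, W=4, X=1) weight 3/800
  (Z=1, U=0, Y=2, W=5, X=0) weight 1/400
  (Z=1, U=0, Y=2, W=5, X=1) weight 3/800
  (Z=1, U=1, Y=1, W=2, X=0) weight 1/500
  … 7 more
Group by Y:
  weight(Y=1) = 1/50
  weight(Y=2) = 1/40
Total weight = 1/50 + 1/40 = 9/200
P(Y=1 | obs) = 1/50 / 9/200 = 4/9
P(Y=2 | obs) = 1/40 / 9/200 = 5/9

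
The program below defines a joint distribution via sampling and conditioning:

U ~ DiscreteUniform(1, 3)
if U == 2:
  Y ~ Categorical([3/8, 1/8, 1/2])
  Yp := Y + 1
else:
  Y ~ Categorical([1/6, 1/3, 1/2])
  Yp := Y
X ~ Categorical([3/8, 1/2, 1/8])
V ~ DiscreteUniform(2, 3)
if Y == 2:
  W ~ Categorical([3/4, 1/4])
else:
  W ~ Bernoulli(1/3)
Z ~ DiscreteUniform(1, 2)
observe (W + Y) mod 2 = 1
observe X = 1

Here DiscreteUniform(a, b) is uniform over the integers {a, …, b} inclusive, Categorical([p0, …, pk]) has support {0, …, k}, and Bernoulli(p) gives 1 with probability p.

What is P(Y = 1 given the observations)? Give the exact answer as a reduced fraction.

Enumerate traces; 36 have nonzero weight after conditioning:
  (U=1, Y=0, X=1, V=2, W=1, Z=1) weight 1/432
  (U=1, Y=0, X=1, V=2, W=1, Z=2) weight 1/432
  (U=1, Y=0, X=1, V=3, W=1, Z=1) weight 1/432
  (U=1, Y=0, X=1, V=3, W=1, Z=2) weight 1/432
  (U=1, Y=1, X=1, V=2, W=0, Z=1) weight 1/108
  (U=1, Y=1, X=1, V=2, W=0, Z=2) weight 1/108
  (U=1, Y=1, X=1, V=3, W=0, Z=1) weight 1/108
  (U=1, Y=1, X=1, V=3, W=0, Z=2) weight 1/108
  (U=1, Y=2, X=1, V=2, W=1, Z=1) weight 1/192
  … 27 more
Group by Y:
  weight(Y=0) = 17/432
  weight(Y=1) = 19/216
  weight(Y=2) = 1/16
Total weight = 17/432 + 19/216 + 1/16 = 41/216
P(Y=0 | obs) = 17/432 / 41/216 = 17/82
P(Y=1 | obs) = 19/216 / 41/216 = 19/41
P(Y=2 | obs) = 1/16 / 41/216 = 27/82

P(Y = 1 | obs) = 19/41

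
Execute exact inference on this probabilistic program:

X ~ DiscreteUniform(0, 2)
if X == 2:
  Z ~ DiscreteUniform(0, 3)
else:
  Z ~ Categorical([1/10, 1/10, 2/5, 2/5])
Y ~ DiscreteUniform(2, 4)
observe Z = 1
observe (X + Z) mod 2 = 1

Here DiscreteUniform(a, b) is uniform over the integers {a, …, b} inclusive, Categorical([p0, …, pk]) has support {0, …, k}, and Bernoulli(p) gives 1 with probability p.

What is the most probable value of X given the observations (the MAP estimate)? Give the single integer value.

argmax_v P(X = v | obs) = 2

Enumerate traces; 6 have nonzero weight after conditioning:
  (X=0, Z=1, Y=2) weight 1/90
  (X=0, Z=1, Y=3) weight 1/90
  (X=0, Z=1, Y=4) weight 1/90
  (X=2, Z=1, Y=2) weight 1/36
  (X=2, Z=1, Y=3) weight 1/36
  (X=2, Z=1, Y=4) weight 1/36
Group by X:
  weight(X=0) = 1/30
  weight(X=2) = 1/12
Total weight = 1/30 + 1/12 = 7/60
P(X=0 | obs) = 1/30 / 7/60 = 2/7
P(X=2 | obs) = 1/12 / 7/60 = 5/7
argmax = 2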